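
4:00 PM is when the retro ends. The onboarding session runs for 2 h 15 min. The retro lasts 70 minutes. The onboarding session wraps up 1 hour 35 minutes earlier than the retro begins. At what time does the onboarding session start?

The retro starts at 4:00 PM − 70 min = 2:50 PM.
The onboarding session ends at 2:50 PM − 95 min = 1:15 PM.
The onboarding session starts at 1:15 PM − 135 min = 11:00 AM.

11:00 AM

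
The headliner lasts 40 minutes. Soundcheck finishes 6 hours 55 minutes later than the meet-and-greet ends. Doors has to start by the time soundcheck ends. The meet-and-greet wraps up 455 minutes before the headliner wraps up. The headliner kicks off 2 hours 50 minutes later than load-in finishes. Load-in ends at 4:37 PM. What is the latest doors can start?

7:27 PM

The headliner starts at 4:37 PM + 170 min = 7:27 PM.
The headliner ends at 7:27 PM + 40 min = 8:07 PM.
The meet-and-greet ends at 8:07 PM − 455 min = 12:32 PM.
Soundcheck ends at 12:32 PM + 415 min = 7:27 PM.
Doors is bounded by soundcheck, so the latest it can start is 7:27 PM.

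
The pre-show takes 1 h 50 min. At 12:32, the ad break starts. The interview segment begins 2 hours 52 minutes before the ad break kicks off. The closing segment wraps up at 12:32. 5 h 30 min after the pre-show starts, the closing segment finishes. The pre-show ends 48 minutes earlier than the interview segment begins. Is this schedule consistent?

The interview segment starts at 12:32 − 172 min = 09:40.
The pre-show ends at 09:40 − 48 min = 08:52.
The pre-show starts at 08:52 − 110 min = 07:02.
The closing segment ends at 07:02 + 330 min = 12:32.
That matches the stated 12:32, so the schedule is consistent.

Yes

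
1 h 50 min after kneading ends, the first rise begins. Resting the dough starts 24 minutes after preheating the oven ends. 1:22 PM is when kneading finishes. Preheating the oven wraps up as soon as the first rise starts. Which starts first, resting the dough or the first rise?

The first rise starts at 1:22 PM + 110 min = 3:12 PM.
So preheating the oven ends at 3:12 PM.
Resting the dough starts at 3:12 PM + 24 min = 3:36 PM.
Resting the dough starts at 3:36 PM and the first rise starts at 3:12 PM, so the first rise is first.

the first rise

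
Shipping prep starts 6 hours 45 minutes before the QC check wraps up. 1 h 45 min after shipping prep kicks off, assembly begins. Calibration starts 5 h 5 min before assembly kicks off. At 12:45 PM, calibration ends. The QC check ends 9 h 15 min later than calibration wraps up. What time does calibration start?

The QC check ends at 12:45 PM + 555 min = 10:00 PM.
Shipping prep starts at 10:00 PM − 405 min = 3:15 PM.
Assembly starts at 3:15 PM + 105 min = 5:00 PM.
Calibration starts at 5:00 PM − 305 min = 11:55 AM.

11:55 AM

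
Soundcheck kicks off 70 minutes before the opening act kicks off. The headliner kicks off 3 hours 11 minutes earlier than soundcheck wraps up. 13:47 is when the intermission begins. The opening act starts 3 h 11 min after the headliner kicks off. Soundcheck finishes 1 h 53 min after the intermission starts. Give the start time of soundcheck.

Soundcheck ends at 13:47 + 113 min = 15:40.
The headliner starts at 15:40 − 191 min = 12:29.
The opening act starts at 12:29 + 191 min = 15:40.
Soundcheck starts at 15:40 − 70 min = 14:30.

14:30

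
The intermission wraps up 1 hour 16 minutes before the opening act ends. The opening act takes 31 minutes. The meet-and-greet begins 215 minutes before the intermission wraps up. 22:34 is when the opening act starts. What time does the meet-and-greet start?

18:14

The opening act ends at 22:34 + 31 min = 23:05.
The intermission ends at 23:05 − 76 min = 21:49.
The meet-and-greet starts at 21:49 − 215 min = 18:14.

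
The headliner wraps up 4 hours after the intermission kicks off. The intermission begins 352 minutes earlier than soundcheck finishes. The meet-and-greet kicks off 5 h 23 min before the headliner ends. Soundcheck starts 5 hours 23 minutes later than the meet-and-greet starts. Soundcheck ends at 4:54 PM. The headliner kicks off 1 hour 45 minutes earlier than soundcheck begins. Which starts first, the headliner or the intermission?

the intermission

The intermission starts at 4:54 PM − 352 min = 11:02 AM.
The headliner ends at 11:02 AM + 240 min = 3:02 PM.
The meet-and-greet starts at 3:02 PM − 323 min = 9:39 AM.
Soundcheck starts at 9:39 AM + 323 min = 3:02 PM.
The headliner starts at 3:02 PM − 105 min = 1:17 PM.
The headliner starts at 1:17 PM and the intermission starts at 11:02 AM, so the intermission is first.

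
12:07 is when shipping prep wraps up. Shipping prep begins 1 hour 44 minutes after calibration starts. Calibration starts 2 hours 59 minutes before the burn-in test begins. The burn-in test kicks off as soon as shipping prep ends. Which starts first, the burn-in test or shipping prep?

The burn-in test starts at 12:07.
Calibration starts at 12:07 − 179 min = 09:08.
Shipping prep starts at 09:08 + 104 min = 10:52.
The burn-in test starts at 12:07 and shipping prep starts at 10:52, so shipping prep is first.

shipping prep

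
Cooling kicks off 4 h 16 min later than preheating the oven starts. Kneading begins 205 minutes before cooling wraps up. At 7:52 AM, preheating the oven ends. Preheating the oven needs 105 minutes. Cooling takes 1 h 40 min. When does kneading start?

Preheating the oven starts at 7:52 AM − 105 min = 6:07 AM.
Cooling starts at 6:07 AM + 256 min = 10:23 AM.
Cooling ends at 10:23 AM + 100 min = 12:03 PM.
Kneading starts at 12:03 PM − 205 min = 8:38 AM.

8:38 AM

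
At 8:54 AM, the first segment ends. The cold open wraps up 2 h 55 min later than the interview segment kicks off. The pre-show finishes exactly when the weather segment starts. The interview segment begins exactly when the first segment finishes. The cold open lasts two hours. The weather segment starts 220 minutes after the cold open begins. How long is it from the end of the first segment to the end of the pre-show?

275 minutes

The interview segment starts at 8:54 AM.
The cold open ends at 8:54 AM + 175 min = 11:49 AM.
The cold open starts at 11:49 AM − 120 min = 9:49 AM.
The weather segment starts at 9:49 AM + 220 min = 1:29 PM.
So the pre-show ends at 1:29 PM.
From 8:54 AM to 1:29 PM is 275 minutes.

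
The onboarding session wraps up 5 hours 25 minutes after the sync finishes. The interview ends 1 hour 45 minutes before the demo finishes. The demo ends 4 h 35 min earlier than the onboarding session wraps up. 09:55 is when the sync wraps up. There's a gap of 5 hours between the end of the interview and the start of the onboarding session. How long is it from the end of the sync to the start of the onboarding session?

4 h 5 min

The onboarding session ends at 09:55 + 325 min = 15:20.
The demo ends at 15:20 − 275 min = 10:45.
The interview ends at 10:45 − 105 min = 09:00.
The onboarding session starts at 09:00 + 300 min = 14:00.
From 09:55 to 14:00 is 4 h 5 min.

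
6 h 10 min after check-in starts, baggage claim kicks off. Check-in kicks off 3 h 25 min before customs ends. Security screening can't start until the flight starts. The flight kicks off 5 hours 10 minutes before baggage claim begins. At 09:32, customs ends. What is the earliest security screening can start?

07:07

Check-in starts at 09:32 − 205 min = 06:07.
Baggage claim starts at 06:07 + 370 min = 12:17.
The flight starts at 12:17 − 310 min = 07:07.
Security screening is bounded by the flight, so the earliest it can start is 07:07.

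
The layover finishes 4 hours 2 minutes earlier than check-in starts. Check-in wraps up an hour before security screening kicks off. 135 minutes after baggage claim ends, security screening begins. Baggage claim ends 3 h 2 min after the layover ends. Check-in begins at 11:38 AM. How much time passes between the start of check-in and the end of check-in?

15 minutes

The layover ends at 11:38 AM − 242 min = 7:36 AM.
Baggage claim ends at 7:36 AM + 182 min = 10:38 AM.
Security screening starts at 10:38 AM + 135 min = 12:53 PM.
Check-in ends at 12:53 PM − 60 min = 11:53 AM.
From 11:38 AM to 11:53 AM is 15 minutes.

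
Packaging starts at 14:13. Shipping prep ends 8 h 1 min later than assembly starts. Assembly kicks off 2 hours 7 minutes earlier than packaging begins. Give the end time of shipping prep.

20:07

Assembly starts at 14:13 − 127 min = 12:06.
Shipping prep ends at 12:06 + 481 min = 20:07.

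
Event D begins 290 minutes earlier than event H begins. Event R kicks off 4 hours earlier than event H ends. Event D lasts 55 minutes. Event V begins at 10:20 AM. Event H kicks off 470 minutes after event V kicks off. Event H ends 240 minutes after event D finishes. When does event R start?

2:15 PM

Event H starts at 10:20 AM + 470 min = 6:10 PM.
Event D starts at 6:10 PM − 290 min = 1:20 PM.
Event D ends at 1:20 PM + 55 min = 2:15 PM.
Event H ends at 2:15 PM + 240 min = 6:15 PM.
Event R starts at 6:15 PM − 240 min = 2:15 PM.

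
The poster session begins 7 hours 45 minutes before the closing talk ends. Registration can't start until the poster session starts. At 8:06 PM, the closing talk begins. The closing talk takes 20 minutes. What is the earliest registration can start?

The closing talk ends at 8:06 PM + 20 min = 8:26 PM.
The poster session starts at 8:26 PM − 465 min = 12:41 PM.
Registration is bounded by the poster session, so the earliest it can start is 12:41 PM.

12:41 PM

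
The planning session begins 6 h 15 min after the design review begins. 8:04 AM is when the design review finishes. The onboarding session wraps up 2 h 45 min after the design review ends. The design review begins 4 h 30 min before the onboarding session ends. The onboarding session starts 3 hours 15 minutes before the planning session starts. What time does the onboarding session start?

The onboarding session ends at 8:04 AM + 165 min = 10:49 AM.
The design review starts at 10:49 AM − 270 min = 6:19 AM.
The planning session starts at 6:19 AM + 375 min = 12:34 PM.
The onboarding session starts at 12:34 PM − 195 min = 9:19 AM.

9:19 AM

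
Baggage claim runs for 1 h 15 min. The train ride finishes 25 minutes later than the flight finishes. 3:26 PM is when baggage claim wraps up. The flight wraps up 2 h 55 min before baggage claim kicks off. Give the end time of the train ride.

Baggage claim starts at 3:26 PM − 75 min = 2:11 PM.
The flight ends at 2:11 PM − 175 min = 11:16 AM.
The train ride ends at 11:16 AM + 25 min = 11:41 AM.

11:41 AM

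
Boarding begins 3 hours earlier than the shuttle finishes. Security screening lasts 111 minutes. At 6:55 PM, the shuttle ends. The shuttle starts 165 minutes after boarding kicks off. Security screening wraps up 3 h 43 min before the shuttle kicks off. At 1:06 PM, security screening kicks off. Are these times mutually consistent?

Boarding starts at 6:55 PM − 180 min = 3:55 PM.
The shuttle starts at 3:55 PM + 165 min = 6:40 PM.
Security screening ends at 6:40 PM − 223 min = 2:57 PM.
Security screening starts at 2:57 PM − 111 min = 1:06 PM.
That matches the stated 1:06 PM, so the schedule is consistent.

Yes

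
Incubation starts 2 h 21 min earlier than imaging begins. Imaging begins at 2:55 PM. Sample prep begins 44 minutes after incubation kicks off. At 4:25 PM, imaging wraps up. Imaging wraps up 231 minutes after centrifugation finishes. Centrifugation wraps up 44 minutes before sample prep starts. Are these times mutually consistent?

Yes

Incubation starts at 2:55 PM − 141 min = 12:34 PM.
Sample prep starts at 12:34 PM + 44 min = 1:18 PM.
Centrifugation ends at 1:18 PM − 44 min = 12:34 PM.
Imaging ends at 12:34 PM + 231 min = 4:25 PM.
That matches the stated 4:25 PM, so the schedule is consistent.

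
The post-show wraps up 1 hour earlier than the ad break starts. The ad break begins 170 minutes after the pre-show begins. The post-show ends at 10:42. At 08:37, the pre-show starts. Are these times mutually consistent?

The ad break starts at 08:37 + 170 min = 11:27.
The post-show ends at 11:27 − 60 min = 10:27.
But the post-show is also said to end at 10:42 — a 15-minute conflict.

No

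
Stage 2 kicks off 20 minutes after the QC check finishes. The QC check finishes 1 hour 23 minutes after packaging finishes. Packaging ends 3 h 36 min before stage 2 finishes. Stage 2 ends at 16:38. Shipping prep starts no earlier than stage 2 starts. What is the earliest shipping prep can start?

14:45

Packaging ends at 16:38 − 216 min = 13:02.
The QC check ends at 13:02 + 83 min = 14:25.
Stage 2 starts at 14:25 + 20 min = 14:45.
Shipping prep is bounded by stage 2, so the earliest it can start is 14:45.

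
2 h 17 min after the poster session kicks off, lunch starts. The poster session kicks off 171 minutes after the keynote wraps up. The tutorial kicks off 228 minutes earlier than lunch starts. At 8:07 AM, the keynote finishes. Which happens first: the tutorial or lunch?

the tutorial

The poster session starts at 8:07 AM + 171 min = 10:58 AM.
Lunch starts at 10:58 AM + 137 min = 1:15 PM.
The tutorial starts at 1:15 PM − 228 min = 9:27 AM.
The tutorial starts at 9:27 AM and lunch starts at 1:15 PM, so the tutorial is first.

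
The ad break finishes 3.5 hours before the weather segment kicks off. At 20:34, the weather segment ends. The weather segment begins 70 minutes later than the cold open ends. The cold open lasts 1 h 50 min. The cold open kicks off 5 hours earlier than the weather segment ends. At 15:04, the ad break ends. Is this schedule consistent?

Yes

The cold open starts at 20:34 − 300 min = 15:34.
The cold open ends at 15:34 + 110 min = 17:24.
The weather segment starts at 17:24 + 70 min = 18:34.
The ad break ends at 18:34 − 210 min = 15:04.
That matches the stated 15:04, so the schedule is consistent.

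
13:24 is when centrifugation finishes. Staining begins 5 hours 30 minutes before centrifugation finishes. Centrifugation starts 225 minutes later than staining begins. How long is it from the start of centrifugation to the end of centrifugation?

Staining starts at 13:24 − 330 min = 07:54.
Centrifugation starts at 07:54 + 225 min = 11:39.
From 11:39 to 13:24 is 105 minutes.

105 minutes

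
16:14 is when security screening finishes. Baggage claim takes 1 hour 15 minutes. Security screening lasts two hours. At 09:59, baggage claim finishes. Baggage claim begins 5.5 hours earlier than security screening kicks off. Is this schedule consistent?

Yes

Security screening starts at 16:14 − 120 min = 14:14.
Baggage claim starts at 14:14 − 330 min = 08:44.
Baggage claim ends at 08:44 + 75 min = 09:59.
That matches the stated 09:59, so the schedule is consistent.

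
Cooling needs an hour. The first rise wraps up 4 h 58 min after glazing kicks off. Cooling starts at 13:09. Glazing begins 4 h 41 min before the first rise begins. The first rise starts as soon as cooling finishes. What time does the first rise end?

14:26

Cooling ends at 13:09 + 60 min = 14:09.
So the first rise starts at 14:09.
Glazing starts at 14:09 − 281 min = 09:28.
The first rise ends at 09:28 + 298 min = 14:26.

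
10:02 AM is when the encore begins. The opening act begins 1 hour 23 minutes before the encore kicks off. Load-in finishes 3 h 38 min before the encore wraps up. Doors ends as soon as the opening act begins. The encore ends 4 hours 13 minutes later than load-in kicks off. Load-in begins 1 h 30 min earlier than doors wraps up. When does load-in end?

The opening act starts at 10:02 AM − 83 min = 8:39 AM.
So doors ends at 8:39 AM.
Load-in starts at 8:39 AM − 90 min = 7:09 AM.
The encore ends at 7:09 AM + 253 min = 11:22 AM.
Load-in ends at 11:22 AM − 218 min = 7:44 AM.

7:44 AM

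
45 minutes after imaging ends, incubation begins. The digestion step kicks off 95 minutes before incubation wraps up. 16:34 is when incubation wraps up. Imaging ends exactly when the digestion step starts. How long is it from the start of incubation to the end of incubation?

50 minutes

The digestion step starts at 16:34 − 95 min = 14:59.
So imaging ends at 14:59.
Incubation starts at 14:59 + 45 min = 15:44.
From 15:44 to 16:34 is 50 minutes.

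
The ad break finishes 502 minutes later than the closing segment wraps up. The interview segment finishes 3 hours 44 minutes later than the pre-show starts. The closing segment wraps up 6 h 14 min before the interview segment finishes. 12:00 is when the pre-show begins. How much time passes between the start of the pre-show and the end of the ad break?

The interview segment ends at 12:00 + 224 min = 15:44.
The closing segment ends at 15:44 − 374 min = 09:30.
The ad break ends at 09:30 + 502 min = 17:52.
From 12:00 to 17:52 is 5 h 52 min.

5 h 52 min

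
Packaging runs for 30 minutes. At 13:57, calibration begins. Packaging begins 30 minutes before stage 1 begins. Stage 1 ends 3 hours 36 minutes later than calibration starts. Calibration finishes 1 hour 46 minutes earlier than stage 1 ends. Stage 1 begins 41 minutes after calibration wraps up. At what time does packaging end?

16:28

Stage 1 ends at 13:57 + 216 min = 17:33.
Calibration ends at 17:33 − 106 min = 15:47.
Stage 1 starts at 15:47 + 41 min = 16:28.
Packaging starts at 16:28 − 30 min = 15:58.
Packaging ends at 15:58 + 30 min = 16:28.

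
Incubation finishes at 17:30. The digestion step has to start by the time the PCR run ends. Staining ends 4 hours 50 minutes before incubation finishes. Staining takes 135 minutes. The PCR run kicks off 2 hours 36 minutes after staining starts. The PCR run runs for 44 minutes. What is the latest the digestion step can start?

13:45

Staining ends at 17:30 − 290 min = 12:40.
Staining starts at 12:40 − 135 min = 10:25.
The PCR run starts at 10:25 + 156 min = 13:01.
The PCR run ends at 13:01 + 44 min = 13:45.
The digestion step is bounded by the PCR run, so the latest it can start is 13:45.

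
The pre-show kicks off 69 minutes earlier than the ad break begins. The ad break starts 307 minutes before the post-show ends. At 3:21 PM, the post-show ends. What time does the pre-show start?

9:05 AM

The ad break starts at 3:21 PM − 307 min = 10:14 AM.
The pre-show starts at 10:14 AM − 69 min = 9:05 AM.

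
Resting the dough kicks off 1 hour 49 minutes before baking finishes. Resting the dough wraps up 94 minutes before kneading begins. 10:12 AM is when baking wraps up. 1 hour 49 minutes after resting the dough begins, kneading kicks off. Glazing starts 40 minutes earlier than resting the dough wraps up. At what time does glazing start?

7:58 AM

Resting the dough starts at 10:12 AM − 109 min = 8:23 AM.
Kneading starts at 8:23 AM + 109 min = 10:12 AM.
Resting the dough ends at 10:12 AM − 94 min = 8:38 AM.
Glazing starts at 8:38 AM − 40 min = 7:58 AM.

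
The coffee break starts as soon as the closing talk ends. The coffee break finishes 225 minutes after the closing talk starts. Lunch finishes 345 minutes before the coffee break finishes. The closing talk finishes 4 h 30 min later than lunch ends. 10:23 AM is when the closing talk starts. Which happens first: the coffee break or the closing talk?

The coffee break ends at 10:23 AM + 225 min = 2:08 PM.
Lunch ends at 2:08 PM − 345 min = 8:23 AM.
The closing talk ends at 8:23 AM + 270 min = 12:53 PM.
So the coffee break starts at 12:53 PM.
The coffee break starts at 12:53 PM and the closing talk starts at 10:23 AM, so the closing talk is first.

the closing talk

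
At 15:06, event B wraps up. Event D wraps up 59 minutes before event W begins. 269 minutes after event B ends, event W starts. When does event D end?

Event W starts at 15:06 + 269 min = 19:35.
Event D ends at 19:35 − 59 min = 18:36.

18:36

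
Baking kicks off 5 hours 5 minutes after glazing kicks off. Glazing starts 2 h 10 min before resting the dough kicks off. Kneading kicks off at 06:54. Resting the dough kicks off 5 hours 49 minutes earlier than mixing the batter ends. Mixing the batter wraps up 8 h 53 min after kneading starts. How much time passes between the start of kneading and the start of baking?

Mixing the batter ends at 06:54 + 533 min = 15:47.
Resting the dough starts at 15:47 − 349 min = 09:58.
Glazing starts at 09:58 − 130 min = 07:48.
Baking starts at 07:48 + 305 min = 12:53.
From 06:54 to 12:53 is 5 hours 59 minutes.

5 hours 59 minutes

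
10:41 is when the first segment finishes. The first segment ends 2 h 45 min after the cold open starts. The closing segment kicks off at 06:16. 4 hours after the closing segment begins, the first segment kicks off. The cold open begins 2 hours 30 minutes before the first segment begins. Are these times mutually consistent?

No

The first segment starts at 06:16 + 240 min = 10:16.
The cold open starts at 10:16 − 150 min = 07:46.
The first segment ends at 07:46 + 165 min = 10:31.
But the first segment is also said to end at 10:41 — a 10-minute conflict.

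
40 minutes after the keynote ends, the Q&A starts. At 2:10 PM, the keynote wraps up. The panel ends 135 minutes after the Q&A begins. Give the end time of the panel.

5:05 PM

The Q&A starts at 2:10 PM + 40 min = 2:50 PM.
The panel ends at 2:50 PM + 135 min = 5:05 PM.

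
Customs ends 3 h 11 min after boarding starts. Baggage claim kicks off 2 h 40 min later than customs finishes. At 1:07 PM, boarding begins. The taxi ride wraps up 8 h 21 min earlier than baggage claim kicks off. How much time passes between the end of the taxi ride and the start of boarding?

2.5 hours

Customs ends at 1:07 PM + 191 min = 4:18 PM.
Baggage claim starts at 4:18 PM + 160 min = 6:58 PM.
The taxi ride ends at 6:58 PM − 501 min = 10:37 AM.
From 10:37 AM to 1:07 PM is 2.5 hours.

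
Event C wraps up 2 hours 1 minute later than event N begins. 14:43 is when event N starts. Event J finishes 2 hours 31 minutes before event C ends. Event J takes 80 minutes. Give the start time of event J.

12:53

Event C ends at 14:43 + 121 min = 16:44.
Event J ends at 16:44 − 151 min = 14:13.
Event J starts at 14:13 − 80 min = 12:53.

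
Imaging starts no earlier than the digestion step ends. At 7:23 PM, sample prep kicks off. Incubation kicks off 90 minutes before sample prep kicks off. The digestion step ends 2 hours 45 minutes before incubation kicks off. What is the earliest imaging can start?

3:08 PM

Incubation starts at 7:23 PM − 90 min = 5:53 PM.
The digestion step ends at 5:53 PM − 165 min = 3:08 PM.
Imaging is bounded by the digestion step, so the earliest it can start is 3:08 PM.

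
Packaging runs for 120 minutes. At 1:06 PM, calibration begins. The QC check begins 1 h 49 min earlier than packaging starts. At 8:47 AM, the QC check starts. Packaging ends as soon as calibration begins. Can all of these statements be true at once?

Packaging ends at 1:06 PM.
Packaging starts at 1:06 PM − 120 min = 11:06 AM.
The QC check starts at 11:06 AM − 109 min = 9:17 AM.
But the QC check is also said to start at 8:47 AM — a 30-minute conflict.

No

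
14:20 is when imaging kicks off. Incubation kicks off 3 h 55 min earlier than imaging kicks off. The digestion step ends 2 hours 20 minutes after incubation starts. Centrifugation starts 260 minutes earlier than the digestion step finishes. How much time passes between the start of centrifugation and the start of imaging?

Incubation starts at 14:20 − 235 min = 10:25.
The digestion step ends at 10:25 + 140 min = 12:45.
Centrifugation starts at 12:45 − 260 min = 08:25.
From 08:25 to 14:20 is 355 minutes.

355 minutes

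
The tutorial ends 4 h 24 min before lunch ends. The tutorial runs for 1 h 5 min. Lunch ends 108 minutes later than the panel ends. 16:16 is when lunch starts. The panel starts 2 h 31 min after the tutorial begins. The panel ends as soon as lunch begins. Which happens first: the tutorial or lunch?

the tutorial

The panel ends at 16:16.
Lunch ends at 16:16 + 108 min = 18:04.
The tutorial ends at 18:04 − 264 min = 13:40.
The tutorial starts at 13:40 − 65 min = 12:35.
The tutorial starts at 12:35 and lunch starts at 16:16, so the tutorial is first.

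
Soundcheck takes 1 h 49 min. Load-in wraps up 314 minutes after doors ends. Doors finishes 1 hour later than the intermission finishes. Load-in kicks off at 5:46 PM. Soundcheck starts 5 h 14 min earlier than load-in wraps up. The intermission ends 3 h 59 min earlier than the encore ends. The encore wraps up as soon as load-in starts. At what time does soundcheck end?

The encore ends at 5:46 PM.
The intermission ends at 5:46 PM − 239 min = 1:47 PM.
Doors ends at 1:47 PM + 60 min = 2:47 PM.
Load-in ends at 2:47 PM + 314 min = 8:01 PM.
Soundcheck starts at 8:01 PM − 314 min = 2:47 PM.
Soundcheck ends at 2:47 PM + 109 min = 4:36 PM.

4:36 PM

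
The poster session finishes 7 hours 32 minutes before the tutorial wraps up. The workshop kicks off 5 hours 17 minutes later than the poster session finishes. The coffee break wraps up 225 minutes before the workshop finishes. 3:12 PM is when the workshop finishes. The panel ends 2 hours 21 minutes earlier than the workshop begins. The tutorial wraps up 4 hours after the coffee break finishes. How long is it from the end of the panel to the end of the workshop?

The coffee break ends at 3:12 PM − 225 min = 11:27 AM.
The tutorial ends at 11:27 AM + 240 min = 3:27 PM.
The poster session ends at 3:27 PM − 452 min = 7:55 AM.
The workshop starts at 7:55 AM + 317 min = 1:12 PM.
The panel ends at 1:12 PM − 141 min = 10:51 AM.
From 10:51 AM to 3:12 PM is 4 hours 21 minutes.

4 hours 21 minutes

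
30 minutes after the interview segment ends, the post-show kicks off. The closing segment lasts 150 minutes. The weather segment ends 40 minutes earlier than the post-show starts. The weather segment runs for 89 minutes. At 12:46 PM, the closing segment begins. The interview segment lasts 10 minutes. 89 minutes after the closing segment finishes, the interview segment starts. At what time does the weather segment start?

3:16 PM

The closing segment ends at 12:46 PM + 150 min = 3:16 PM.
The interview segment starts at 3:16 PM + 89 min = 4:45 PM.
The interview segment ends at 4:45 PM + 10 min = 4:55 PM.
The post-show starts at 4:55 PM + 30 min = 5:25 PM.
The weather segment ends at 5:25 PM − 40 min = 4:45 PM.
The weather segment starts at 4:45 PM − 89 min = 3:16 PM.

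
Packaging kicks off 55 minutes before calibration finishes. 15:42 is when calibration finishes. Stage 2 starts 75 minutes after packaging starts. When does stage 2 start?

16:02

Packaging starts at 15:42 − 55 min = 14:47.
Stage 2 starts at 14:47 + 75 min = 16:02.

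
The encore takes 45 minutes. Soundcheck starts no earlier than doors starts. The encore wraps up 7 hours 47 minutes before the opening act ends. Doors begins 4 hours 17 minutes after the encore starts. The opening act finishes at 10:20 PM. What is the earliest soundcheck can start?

6:05 PM

The encore ends at 10:20 PM − 467 min = 2:33 PM.
The encore starts at 2:33 PM − 45 min = 1:48 PM.
Doors starts at 1:48 PM + 257 min = 6:05 PM.
Soundcheck is bounded by doors, so the earliest it can start is 6:05 PM.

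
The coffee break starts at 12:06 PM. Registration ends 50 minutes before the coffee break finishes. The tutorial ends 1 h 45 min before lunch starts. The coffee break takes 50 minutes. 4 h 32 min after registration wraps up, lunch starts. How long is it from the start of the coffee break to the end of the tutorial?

2 hours 47 minutes

The coffee break ends at 12:06 PM + 50 min = 12:56 PM.
Registration ends at 12:56 PM − 50 min = 12:06 PM.
Lunch starts at 12:06 PM + 272 min = 4:38 PM.
The tutorial ends at 4:38 PM − 105 min = 2:53 PM.
From 12:06 PM to 2:53 PM is 2 hours 47 minutes.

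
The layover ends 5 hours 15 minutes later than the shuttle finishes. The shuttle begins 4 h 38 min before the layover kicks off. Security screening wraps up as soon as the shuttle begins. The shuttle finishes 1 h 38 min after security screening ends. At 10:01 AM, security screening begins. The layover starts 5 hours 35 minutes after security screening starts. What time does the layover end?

5:51 PM

The layover starts at 10:01 AM + 335 min = 3:36 PM.
The shuttle starts at 3:36 PM − 278 min = 10:58 AM.
So security screening ends at 10:58 AM.
The shuttle ends at 10:58 AM + 98 min = 12:36 PM.
The layover ends at 12:36 PM + 315 min = 5:51 PM.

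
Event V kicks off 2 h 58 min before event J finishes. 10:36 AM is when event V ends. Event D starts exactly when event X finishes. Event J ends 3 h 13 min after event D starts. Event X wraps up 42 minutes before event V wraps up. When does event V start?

10:09 AM

Event X ends at 10:36 AM − 42 min = 9:54 AM.
So event D starts at 9:54 AM.
Event J ends at 9:54 AM + 193 min = 1:07 PM.
Event V starts at 1:07 PM − 178 min = 10:09 AM.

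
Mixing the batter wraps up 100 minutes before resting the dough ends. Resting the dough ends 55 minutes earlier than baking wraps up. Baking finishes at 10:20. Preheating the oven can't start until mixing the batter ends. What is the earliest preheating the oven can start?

07:45

Resting the dough ends at 10:20 − 55 min = 09:25.
Mixing the batter ends at 09:25 − 100 min = 07:45.
Preheating the oven is bounded by mixing the batter, so the earliest it can start is 07:45.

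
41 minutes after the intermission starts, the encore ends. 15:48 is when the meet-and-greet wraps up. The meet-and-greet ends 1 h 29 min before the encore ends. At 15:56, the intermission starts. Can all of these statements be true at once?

No

The encore ends at 15:56 + 41 min = 16:37.
The meet-and-greet ends at 16:37 − 89 min = 15:08.
But the meet-and-greet is also said to end at 15:48 — a 40-minute conflict.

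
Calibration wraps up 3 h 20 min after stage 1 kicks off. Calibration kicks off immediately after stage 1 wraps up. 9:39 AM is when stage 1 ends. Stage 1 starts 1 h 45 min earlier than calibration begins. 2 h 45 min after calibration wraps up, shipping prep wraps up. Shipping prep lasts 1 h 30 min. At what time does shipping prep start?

12:29 PM

Calibration starts at 9:39 AM.
Stage 1 starts at 9:39 AM − 105 min = 7:54 AM.
Calibration ends at 7:54 AM + 200 min = 11:14 AM.
Shipping prep ends at 11:14 AM + 165 min = 1:59 PM.
Shipping prep starts at 1:59 PM − 90 min = 12:29 PM.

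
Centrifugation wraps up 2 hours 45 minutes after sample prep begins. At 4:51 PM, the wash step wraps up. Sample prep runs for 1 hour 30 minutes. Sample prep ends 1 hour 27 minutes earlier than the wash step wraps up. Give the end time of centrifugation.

4:39 PM

Sample prep ends at 4:51 PM − 87 min = 3:24 PM.
Sample prep starts at 3:24 PM − 90 min = 1:54 PM.
Centrifugation ends at 1:54 PM + 165 min = 4:39 PM.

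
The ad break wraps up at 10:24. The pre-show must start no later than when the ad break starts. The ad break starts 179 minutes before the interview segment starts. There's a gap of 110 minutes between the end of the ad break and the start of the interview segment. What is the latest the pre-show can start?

The interview segment starts at 10:24 + 110 min = 12:14.
The ad break starts at 12:14 − 179 min = 09:15.
The pre-show is bounded by the ad break, so the latest it can start is 09:15.

09:15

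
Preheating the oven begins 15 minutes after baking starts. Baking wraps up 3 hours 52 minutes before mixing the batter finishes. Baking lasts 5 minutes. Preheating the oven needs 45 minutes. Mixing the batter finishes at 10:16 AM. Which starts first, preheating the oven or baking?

Baking ends at 10:16 AM − 232 min = 6:24 AM.
Baking starts at 6:24 AM − 5 min = 6:19 AM.
Preheating the oven starts at 6:19 AM + 15 min = 6:34 AM.
Preheating the oven starts at 6:34 AM and baking starts at 6:19 AM, so baking is first.

baking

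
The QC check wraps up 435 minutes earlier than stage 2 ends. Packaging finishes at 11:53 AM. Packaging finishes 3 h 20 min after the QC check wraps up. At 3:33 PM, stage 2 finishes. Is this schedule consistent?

The QC check ends at 3:33 PM − 435 min = 8:18 AM.
Packaging ends at 8:18 AM + 200 min = 11:38 AM.
But packaging is also said to end at 11:53 AM — a 15-minute conflict.

No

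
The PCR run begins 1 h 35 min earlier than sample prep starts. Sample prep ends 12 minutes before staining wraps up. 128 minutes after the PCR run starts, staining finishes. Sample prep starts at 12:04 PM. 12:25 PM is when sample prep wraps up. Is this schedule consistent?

The PCR run starts at 12:04 PM − 95 min = 10:29 AM.
Staining ends at 10:29 AM + 128 min = 12:37 PM.
Sample prep ends at 12:37 PM − 12 min = 12:25 PM.
That matches the stated 12:25 PM, so the schedule is consistent.

Yes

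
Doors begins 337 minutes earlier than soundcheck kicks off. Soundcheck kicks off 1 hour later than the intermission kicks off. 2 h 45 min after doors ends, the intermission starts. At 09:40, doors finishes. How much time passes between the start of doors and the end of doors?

1 hour 52 minutes

The intermission starts at 09:40 + 165 min = 12:25.
Soundcheck starts at 12:25 + 60 min = 13:25.
Doors starts at 13:25 − 337 min = 07:48.
From 07:48 to 09:40 is 1 hour 52 minutes.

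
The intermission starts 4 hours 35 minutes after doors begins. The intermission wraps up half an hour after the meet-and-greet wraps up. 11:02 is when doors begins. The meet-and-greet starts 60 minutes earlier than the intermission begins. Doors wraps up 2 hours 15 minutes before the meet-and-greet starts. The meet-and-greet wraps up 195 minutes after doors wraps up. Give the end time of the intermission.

16:07

The intermission starts at 11:02 + 275 min = 15:37.
The meet-and-greet starts at 15:37 − 60 min = 14:37.
Doors ends at 14:37 − 135 min = 12:22.
The meet-and-greet ends at 12:22 + 195 min = 15:37.
The intermission ends at 15:37 + 30 min = 16:07.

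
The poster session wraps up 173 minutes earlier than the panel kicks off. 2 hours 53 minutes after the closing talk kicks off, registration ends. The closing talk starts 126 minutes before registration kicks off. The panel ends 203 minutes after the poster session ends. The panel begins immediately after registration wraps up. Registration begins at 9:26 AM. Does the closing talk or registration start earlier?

the closing talk

The closing talk starts at 9:26 AM − 126 min = 7:20 AM.
The closing talk starts at 7:20 AM and registration starts at 9:26 AM, so the closing talk is first.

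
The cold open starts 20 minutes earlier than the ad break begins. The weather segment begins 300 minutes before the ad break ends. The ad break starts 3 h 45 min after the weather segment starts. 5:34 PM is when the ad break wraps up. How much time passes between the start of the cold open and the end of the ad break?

The weather segment starts at 5:34 PM − 300 min = 12:34 PM.
The ad break starts at 12:34 PM + 225 min = 4:19 PM.
The cold open starts at 4:19 PM − 20 min = 3:59 PM.
From 3:59 PM to 5:34 PM is 1 h 35 min.

1 h 35 min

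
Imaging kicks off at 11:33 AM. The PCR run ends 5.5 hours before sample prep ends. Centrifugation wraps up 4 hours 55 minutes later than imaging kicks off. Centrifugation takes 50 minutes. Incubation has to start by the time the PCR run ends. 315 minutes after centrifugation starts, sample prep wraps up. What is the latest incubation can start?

3:23 PM

Centrifugation ends at 11:33 AM + 295 min = 4:28 PM.
Centrifugation starts at 4:28 PM − 50 min = 3:38 PM.
Sample prep ends at 3:38 PM + 315 min = 8:53 PM.
The PCR run ends at 8:53 PM − 330 min = 3:23 PM.
Incubation is bounded by the PCR run, so the latest it can start is 3:23 PM.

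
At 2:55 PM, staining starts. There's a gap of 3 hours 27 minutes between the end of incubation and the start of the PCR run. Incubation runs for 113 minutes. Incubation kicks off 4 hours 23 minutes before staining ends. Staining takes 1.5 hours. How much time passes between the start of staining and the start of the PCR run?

Staining ends at 2:55 PM + 90 min = 4:25 PM.
Incubation starts at 4:25 PM − 263 min = 12:02 PM.
Incubation ends at 12:02 PM + 113 min = 1:55 PM.
The PCR run starts at 1:55 PM + 207 min = 5:22 PM.
From 2:55 PM to 5:22 PM is 2 hours 27 minutes.

2 hours 27 minutes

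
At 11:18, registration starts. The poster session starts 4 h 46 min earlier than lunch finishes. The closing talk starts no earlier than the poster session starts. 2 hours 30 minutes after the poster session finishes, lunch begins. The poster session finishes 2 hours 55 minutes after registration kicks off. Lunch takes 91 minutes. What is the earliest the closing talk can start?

The poster session ends at 11:18 + 175 min = 14:13.
Lunch starts at 14:13 + 150 min = 16:43.
Lunch ends at 16:43 + 91 min = 18:14.
The poster session starts at 18:14 − 286 min = 13:28.
The closing talk is bounded by the poster session, so the earliest it can start is 13:28.

13:28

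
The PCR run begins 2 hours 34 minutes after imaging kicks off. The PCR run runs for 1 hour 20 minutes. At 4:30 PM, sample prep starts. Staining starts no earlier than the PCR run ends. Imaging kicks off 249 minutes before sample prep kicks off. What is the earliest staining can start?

Imaging starts at 4:30 PM − 249 min = 12:21 PM.
The PCR run starts at 12:21 PM + 154 min = 2:55 PM.
The PCR run ends at 2:55 PM + 80 min = 4:15 PM.
Staining is bounded by the PCR run, so the earliest it can start is 4:15 PM.

4:15 PM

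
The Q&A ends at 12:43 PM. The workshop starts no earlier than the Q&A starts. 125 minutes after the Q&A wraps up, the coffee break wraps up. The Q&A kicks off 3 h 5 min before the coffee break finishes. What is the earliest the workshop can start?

11:43 AM

The coffee break ends at 12:43 PM + 125 min = 2:48 PM.
The Q&A starts at 2:48 PM − 185 min = 11:43 AM.
The workshop is bounded by the Q&A, so the earliest it can start is 11:43 AM.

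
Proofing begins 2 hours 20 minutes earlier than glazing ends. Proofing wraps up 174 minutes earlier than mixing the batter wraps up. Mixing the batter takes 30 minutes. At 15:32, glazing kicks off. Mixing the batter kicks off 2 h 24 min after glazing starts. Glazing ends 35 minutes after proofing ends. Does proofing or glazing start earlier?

Mixing the batter starts at 15:32 + 144 min = 17:56.
Mixing the batter ends at 17:56 + 30 min = 18:26.
Proofing ends at 18:26 − 174 min = 15:32.
Glazing ends at 15:32 + 35 min = 16:07.
Proofing starts at 16:07 − 140 min = 13:47.
Proofing starts at 13:47 and glazing starts at 15:32, so proofing is first.

proofing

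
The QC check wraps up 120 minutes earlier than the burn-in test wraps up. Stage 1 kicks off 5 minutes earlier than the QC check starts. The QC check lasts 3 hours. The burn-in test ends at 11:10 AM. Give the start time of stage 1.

6:05 AM

The QC check ends at 11:10 AM − 120 min = 9:10 AM.
The QC check starts at 9:10 AM − 180 min = 6:10 AM.
Stage 1 starts at 6:10 AM − 5 min = 6:05 AM.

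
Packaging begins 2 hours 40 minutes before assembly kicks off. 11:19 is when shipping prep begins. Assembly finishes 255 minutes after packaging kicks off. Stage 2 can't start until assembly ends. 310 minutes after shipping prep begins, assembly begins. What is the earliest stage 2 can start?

Assembly starts at 11:19 + 310 min = 16:29.
Packaging starts at 16:29 − 160 min = 13:49.
Assembly ends at 13:49 + 255 min = 18:04.
Stage 2 is bounded by assembly, so the earliest it can start is 18:04.

18:04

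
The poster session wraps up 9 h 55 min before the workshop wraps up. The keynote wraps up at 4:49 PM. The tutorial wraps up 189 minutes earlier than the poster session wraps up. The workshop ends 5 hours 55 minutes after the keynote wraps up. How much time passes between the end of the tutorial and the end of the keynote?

The workshop ends at 4:49 PM + 355 min = 10:44 PM.
The poster session ends at 10:44 PM − 595 min = 12:49 PM.
The tutorial ends at 12:49 PM − 189 min = 9:40 AM.
From 9:40 AM to 4:49 PM is 7 hours 9 minutes.

7 hours 9 minutes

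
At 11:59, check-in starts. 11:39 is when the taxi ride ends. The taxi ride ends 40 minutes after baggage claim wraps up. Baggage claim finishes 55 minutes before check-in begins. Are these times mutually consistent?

Baggage claim ends at 11:59 − 55 min = 11:04.
The taxi ride ends at 11:04 + 40 min = 11:44.
But the taxi ride is also said to end at 11:39 — a 5-minute conflict.

No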